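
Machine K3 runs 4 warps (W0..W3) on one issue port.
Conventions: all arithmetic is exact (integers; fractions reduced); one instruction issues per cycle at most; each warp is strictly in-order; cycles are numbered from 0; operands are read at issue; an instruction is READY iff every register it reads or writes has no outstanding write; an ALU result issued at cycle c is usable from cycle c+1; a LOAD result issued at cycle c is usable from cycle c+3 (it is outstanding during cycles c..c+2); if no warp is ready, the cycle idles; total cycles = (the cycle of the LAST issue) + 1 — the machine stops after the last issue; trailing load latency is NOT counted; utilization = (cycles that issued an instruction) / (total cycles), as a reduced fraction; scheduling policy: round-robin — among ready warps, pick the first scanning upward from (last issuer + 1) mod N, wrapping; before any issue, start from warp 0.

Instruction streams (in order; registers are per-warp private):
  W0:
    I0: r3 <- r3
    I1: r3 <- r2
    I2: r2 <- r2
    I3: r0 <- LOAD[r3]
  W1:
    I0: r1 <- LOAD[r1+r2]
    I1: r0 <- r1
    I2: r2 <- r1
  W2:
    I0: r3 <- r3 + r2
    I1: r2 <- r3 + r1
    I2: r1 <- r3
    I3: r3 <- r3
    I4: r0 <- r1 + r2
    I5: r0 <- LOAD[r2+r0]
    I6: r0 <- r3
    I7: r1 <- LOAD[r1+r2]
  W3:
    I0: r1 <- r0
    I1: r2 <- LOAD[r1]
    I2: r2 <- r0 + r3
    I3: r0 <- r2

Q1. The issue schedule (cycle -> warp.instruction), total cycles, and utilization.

cycle 0: W0.I0
cycle 1: W1.I0
cycle 2: W2.I0
cycle 3: W3.I0
cycle 4: W0.I1
cycle 5: W1.I1
cycle 6: W2.I1
cycle 7: W3.I1
cycle 8: W0.I2
cycle 9: W1.I2
cycle 10: W2.I2
cycle 11: W3.I2
cycle 12: W0.I3
cycle 13: W2.I3
cycle 14: W3.I3
cycle 15: W2.I4
cycle 16: W2.I5
cycle 17: idle
cycle 18: idle
cycle 19: W2.I6
cycle 20: W2.I7

Answer: 21 cycles, utilization 19/21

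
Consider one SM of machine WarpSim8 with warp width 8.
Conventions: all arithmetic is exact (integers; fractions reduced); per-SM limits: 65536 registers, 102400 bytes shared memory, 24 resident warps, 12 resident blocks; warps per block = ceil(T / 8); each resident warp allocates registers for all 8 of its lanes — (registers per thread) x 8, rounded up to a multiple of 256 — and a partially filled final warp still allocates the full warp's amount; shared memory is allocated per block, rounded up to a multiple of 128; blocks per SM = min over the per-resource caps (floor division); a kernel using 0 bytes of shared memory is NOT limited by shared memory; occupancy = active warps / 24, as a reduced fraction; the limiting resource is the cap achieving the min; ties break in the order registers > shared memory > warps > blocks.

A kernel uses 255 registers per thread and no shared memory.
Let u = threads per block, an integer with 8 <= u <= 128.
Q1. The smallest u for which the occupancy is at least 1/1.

Answer: u = 9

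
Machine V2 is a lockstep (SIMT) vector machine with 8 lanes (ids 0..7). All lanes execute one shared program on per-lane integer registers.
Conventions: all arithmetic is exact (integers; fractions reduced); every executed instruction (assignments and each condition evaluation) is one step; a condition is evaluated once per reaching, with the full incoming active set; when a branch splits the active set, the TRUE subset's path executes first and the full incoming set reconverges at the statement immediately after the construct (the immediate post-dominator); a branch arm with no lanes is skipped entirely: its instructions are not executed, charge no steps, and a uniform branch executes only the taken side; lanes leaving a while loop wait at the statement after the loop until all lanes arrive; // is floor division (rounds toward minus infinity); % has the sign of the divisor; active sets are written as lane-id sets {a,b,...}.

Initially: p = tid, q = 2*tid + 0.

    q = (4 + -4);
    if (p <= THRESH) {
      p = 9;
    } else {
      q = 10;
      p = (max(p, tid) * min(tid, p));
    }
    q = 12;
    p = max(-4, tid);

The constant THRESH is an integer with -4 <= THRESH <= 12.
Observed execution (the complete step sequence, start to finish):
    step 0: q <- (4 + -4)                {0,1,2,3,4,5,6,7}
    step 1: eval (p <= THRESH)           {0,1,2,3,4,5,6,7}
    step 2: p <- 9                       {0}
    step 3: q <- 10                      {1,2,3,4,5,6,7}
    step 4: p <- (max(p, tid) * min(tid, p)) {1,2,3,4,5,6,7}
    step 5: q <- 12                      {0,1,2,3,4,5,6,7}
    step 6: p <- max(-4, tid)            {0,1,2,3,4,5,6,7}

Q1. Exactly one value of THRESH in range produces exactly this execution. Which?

Answer: THRESH = 0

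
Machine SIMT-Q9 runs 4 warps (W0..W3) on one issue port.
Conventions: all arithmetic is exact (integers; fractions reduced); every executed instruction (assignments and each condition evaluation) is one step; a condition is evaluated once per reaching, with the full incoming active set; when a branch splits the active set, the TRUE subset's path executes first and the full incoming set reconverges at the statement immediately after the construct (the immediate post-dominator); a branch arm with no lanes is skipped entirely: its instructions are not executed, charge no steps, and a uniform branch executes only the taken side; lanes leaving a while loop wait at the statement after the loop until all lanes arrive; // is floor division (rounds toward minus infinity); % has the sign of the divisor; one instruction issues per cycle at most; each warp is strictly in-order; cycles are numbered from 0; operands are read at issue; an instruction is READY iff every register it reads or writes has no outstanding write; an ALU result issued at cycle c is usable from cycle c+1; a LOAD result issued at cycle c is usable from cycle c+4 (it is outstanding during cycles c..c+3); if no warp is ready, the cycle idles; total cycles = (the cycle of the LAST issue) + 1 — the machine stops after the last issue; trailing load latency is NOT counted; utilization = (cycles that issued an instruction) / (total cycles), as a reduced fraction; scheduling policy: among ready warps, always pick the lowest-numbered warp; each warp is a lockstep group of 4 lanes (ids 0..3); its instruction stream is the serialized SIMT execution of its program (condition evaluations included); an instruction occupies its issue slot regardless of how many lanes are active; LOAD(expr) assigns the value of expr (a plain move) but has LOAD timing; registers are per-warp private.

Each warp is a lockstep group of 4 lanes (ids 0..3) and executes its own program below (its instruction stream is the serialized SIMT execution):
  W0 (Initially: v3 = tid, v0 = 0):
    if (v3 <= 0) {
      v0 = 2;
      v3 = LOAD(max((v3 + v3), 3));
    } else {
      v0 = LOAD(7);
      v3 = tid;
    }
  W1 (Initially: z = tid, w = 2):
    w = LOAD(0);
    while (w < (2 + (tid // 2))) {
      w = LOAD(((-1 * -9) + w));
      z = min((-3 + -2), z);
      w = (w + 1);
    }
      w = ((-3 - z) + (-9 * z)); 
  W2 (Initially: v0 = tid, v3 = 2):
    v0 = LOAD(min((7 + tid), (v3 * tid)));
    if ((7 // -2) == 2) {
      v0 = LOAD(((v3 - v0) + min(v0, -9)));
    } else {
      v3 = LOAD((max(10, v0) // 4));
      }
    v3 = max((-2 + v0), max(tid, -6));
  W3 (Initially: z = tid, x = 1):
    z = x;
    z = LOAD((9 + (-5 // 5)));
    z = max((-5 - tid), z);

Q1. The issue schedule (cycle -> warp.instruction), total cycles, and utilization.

cycle 0: W0.I0
cycle 1: W0.I1
cycle 2: W0.I2
cycle 3: W0.I3
cycle 4: W1.I0
cycle 5: W2.I0
cycle 6: W0.I4
cycle 7: W2.I1
cycle 8: W1.I1
cycle 9: W1.I2
cycle 10: W1.I3
cycle 11: W2.I2
cycle 12: W3.I0
cycle 13: W1.I4
cycle 14: W1.I5
cycle 15: W1.I6
cycle 16: W2.I3
cycle 17: W3.I1
cycle 18: idle
cycle 19: idle
cycle 20: idle
cycle 21: W3.I2

Answer: 22 cycles, utilization 19/22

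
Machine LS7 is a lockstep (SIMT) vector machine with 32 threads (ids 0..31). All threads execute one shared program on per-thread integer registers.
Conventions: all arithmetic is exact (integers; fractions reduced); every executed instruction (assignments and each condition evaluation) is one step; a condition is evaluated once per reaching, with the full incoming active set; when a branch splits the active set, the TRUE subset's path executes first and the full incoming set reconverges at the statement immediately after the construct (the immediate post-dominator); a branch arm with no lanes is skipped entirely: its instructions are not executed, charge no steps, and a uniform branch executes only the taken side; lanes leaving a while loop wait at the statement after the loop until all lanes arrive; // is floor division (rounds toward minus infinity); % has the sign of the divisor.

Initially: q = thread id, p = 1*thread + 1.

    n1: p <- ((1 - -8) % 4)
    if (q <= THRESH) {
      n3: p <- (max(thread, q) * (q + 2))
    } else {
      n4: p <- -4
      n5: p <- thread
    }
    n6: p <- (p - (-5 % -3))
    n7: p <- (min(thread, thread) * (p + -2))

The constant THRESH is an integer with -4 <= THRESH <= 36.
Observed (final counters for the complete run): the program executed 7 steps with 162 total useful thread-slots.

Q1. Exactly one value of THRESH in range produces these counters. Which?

Answer: THRESH = 29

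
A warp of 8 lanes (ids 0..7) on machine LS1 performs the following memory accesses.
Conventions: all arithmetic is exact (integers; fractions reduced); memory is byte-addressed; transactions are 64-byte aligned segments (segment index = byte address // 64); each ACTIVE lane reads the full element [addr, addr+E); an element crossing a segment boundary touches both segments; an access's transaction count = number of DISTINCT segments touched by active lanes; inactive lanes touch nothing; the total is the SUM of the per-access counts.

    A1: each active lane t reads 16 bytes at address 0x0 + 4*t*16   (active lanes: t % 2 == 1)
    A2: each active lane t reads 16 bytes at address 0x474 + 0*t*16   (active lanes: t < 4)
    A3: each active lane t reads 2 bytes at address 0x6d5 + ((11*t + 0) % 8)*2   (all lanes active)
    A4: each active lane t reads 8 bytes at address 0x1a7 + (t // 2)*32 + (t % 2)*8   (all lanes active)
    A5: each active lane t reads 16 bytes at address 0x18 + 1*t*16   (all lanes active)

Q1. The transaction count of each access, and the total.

A1: 4 transactions
A2: 2 transactions
A3: 1 transaction
A4: 3 transactions
A5: 3 transactions

Answer: 4,2,1,3,3; total 13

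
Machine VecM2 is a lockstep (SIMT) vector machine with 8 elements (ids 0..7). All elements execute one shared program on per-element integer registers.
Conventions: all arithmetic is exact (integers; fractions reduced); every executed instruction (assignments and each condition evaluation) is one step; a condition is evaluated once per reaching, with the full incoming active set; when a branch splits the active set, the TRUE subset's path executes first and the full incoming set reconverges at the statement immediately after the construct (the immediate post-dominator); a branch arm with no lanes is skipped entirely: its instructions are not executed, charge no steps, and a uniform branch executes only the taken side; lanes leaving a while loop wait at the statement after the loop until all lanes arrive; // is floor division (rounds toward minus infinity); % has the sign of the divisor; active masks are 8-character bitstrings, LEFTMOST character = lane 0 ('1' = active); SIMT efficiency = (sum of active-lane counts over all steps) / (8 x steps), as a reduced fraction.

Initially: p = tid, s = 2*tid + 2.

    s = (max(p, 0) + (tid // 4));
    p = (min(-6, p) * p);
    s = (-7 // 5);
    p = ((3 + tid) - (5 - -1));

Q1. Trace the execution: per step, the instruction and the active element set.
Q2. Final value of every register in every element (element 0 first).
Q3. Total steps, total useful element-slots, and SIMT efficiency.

step 0: s <- (max(p, 0) + (tid // 4)) 11111111
step 1: p <- (min(-6, p) * p)        11111111
step 2: s <- (-7 // 5)               11111111
step 3: p <- ((3 + tid) - (5 - -1))  11111111

Answer: 4 steps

p: -3,-2,-1,0,1,2,3,4
s: -2,-2,-2,-2,-2,-2,-2,-2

steps = 4; useful = 32; efficiency = 32/32 = 1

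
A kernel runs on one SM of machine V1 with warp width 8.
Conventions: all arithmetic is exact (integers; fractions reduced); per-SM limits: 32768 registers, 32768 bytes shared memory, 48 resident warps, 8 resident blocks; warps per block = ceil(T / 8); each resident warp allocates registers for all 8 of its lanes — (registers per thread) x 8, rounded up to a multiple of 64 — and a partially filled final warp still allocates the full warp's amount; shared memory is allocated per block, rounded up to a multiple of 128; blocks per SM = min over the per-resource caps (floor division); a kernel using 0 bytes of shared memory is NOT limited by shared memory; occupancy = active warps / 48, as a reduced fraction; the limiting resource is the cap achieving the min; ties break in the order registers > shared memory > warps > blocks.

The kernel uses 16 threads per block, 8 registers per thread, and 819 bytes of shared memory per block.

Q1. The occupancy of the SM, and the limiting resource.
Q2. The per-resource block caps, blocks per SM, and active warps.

Answer: occupancy 1/3, limited by blocks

registers: 256 blocks
shared memory: 36 blocks
warps: 24 blocks
blocks: 8 blocks

Answer: 8 blocks, 16 active warps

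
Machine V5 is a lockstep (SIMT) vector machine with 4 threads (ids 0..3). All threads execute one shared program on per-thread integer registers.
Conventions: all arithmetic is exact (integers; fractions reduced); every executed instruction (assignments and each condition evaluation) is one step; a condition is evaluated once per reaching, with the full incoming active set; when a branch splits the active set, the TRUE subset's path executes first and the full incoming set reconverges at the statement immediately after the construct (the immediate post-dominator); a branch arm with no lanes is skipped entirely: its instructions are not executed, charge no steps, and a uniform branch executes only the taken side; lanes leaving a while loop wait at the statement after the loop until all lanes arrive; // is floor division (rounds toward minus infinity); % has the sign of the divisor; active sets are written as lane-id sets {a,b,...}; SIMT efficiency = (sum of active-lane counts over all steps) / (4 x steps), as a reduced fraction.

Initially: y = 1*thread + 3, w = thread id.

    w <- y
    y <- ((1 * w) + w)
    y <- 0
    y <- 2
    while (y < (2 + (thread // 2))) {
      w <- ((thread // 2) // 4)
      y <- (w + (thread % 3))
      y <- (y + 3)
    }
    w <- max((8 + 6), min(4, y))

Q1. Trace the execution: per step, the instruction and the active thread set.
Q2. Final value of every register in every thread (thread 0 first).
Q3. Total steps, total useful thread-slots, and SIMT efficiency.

step 0: w <- y                       {0,1,2,3}
step 1: y <- ((1 * w) + w)           {0,1,2,3}
step 2: y <- 0                       {0,1,2,3}
step 3: y <- 2                       {0,1,2,3}
step 4: eval (y < (2 + (thread // 2))) {0,1,2,3}
step 5: w <- ((thread // 2) // 4)    {2,3}
step 6: y <- (w + (thread % 3))      {2,3}
step 7: y <- (y + 3)                 {2,3}
step 8: eval (y < (2 + (thread // 2))) {2,3}
step 9: w <- max((8 + 6), min(4, y)) {0,1,2,3}

Answer: 10 steps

y: 2,2,5,3
w: 14,14,14,14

steps = 10; useful = 32; efficiency = 32/40 = 4/5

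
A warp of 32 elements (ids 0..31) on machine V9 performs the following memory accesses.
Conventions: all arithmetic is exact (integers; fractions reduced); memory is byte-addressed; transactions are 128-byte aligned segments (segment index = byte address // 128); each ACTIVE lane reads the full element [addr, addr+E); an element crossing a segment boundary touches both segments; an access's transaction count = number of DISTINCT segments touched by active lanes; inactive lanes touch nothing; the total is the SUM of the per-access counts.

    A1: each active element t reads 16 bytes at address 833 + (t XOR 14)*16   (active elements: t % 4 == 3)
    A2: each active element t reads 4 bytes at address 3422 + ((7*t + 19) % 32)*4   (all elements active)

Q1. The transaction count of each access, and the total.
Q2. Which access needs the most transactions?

A1: 5 transactions
A2: 2 transactions

Answer: 5,2; total 7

Answer: A1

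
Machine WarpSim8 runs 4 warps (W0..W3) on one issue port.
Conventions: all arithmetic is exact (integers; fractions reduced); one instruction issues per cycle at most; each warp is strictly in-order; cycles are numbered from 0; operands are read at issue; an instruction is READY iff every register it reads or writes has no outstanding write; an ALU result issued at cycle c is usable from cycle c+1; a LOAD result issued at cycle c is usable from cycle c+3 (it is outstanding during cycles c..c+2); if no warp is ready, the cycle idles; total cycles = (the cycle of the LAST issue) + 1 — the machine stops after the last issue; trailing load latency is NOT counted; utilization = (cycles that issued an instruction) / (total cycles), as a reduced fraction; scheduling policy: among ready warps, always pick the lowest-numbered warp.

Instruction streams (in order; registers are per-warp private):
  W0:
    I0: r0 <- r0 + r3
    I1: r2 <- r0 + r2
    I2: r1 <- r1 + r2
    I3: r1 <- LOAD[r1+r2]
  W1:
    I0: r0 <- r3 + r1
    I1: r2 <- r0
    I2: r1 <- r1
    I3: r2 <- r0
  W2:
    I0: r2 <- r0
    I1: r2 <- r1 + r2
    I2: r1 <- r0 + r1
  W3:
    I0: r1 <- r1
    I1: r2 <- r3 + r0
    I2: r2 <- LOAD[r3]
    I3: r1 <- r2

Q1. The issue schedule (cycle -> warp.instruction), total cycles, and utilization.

cycle 0: W0.I0
cycle 1: W0.I1
cycle 2: W0.I2
cycle 3: W0.I3
cycle 4: W1.I0
cycle 5: W1.I1
cycle 6: W1.I2
cycle 7: W1.I3
cycle 8: W2.I0
cycle 9: W2.I1
cycle 10: W2.I2
cycle 11: W3.I0
cycle 12: W3.I1
cycle 13: W3.I2
cycle 14: idle
cycle 15: idle
cycle 16: W3.I3

Answer: 17 cycles, utilization 15/17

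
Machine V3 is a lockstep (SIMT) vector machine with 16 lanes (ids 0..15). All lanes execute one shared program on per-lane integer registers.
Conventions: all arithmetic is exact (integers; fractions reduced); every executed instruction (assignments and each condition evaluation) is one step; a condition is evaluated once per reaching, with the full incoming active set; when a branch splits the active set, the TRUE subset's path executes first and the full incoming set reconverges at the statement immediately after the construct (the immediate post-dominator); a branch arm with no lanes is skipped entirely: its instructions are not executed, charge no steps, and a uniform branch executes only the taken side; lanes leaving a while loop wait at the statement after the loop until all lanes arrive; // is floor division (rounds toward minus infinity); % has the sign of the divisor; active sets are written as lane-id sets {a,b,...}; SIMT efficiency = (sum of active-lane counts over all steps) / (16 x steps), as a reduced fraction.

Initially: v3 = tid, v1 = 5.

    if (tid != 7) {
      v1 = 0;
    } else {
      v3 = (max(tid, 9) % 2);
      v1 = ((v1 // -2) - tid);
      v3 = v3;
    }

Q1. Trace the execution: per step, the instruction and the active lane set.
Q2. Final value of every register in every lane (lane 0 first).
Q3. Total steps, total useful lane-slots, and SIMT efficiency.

step 0: eval (tid != 7)              {0,1,2,3,4,5,6,7,8,9,10,11,12,13,14,15}
step 1: v1 <- 0                      {0,1,2,3,4,5,6,8,9,10,11,12,13,14,15}
step 2: v3 <- (max(tid, 9) % 2)      {7}
step 3: v1 <- ((v1 // -2) - tid)     {7}
step 4: v3 <- v3                     {7}

Answer: 5 steps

v3: 0,1,2,3,4,5,6,1,8,9,10,11,12,13,14,15
v1: 0,0,0,0,0,0,0,-10,0,0,0,0,0,0,0,0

steps = 5; useful = 34; efficiency = 34/80 = 17/40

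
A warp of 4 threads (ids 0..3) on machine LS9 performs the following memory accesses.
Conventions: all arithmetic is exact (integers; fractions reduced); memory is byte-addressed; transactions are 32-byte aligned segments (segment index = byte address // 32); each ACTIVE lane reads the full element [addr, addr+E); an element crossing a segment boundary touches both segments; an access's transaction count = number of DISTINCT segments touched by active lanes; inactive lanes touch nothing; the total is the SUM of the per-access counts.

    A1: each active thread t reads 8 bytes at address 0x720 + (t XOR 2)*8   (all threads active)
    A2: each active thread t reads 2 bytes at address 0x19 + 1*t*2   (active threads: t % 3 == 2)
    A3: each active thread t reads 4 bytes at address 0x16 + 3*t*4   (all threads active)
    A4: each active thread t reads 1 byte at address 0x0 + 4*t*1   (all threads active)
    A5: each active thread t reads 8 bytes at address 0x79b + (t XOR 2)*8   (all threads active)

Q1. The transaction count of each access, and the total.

A1: 1 transaction
A2: 1 transaction
A3: 2 transactions
A4: 1 transaction
A5: 2 transactions

Answer: 1,1,2,1,2; total 7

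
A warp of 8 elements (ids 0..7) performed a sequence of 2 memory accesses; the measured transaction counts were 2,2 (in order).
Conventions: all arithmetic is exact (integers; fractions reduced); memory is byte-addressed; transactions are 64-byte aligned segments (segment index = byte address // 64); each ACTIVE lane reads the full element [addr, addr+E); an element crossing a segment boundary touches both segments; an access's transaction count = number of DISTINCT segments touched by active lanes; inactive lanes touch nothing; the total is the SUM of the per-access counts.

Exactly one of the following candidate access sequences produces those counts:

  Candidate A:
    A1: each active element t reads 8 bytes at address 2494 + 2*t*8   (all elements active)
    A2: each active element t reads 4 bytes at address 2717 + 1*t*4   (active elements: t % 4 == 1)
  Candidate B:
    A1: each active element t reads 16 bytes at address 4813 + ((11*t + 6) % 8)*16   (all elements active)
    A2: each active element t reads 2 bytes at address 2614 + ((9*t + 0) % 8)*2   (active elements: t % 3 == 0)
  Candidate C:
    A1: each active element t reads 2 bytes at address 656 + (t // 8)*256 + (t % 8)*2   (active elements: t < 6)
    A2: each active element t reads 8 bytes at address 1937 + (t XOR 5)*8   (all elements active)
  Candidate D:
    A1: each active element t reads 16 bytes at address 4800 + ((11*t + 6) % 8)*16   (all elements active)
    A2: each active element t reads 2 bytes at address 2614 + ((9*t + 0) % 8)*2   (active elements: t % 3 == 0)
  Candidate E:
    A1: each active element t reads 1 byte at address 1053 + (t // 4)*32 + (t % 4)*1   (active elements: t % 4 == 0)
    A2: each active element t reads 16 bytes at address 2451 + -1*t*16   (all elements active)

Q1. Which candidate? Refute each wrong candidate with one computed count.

A: A1 gives 3 transactions, not 2
B: A1 gives 3 transactions, not 2
C: A1 gives 1 transaction, not 2
E: A1 gives 1 transaction, not 2
D: all counts match (2,2)

Answer: D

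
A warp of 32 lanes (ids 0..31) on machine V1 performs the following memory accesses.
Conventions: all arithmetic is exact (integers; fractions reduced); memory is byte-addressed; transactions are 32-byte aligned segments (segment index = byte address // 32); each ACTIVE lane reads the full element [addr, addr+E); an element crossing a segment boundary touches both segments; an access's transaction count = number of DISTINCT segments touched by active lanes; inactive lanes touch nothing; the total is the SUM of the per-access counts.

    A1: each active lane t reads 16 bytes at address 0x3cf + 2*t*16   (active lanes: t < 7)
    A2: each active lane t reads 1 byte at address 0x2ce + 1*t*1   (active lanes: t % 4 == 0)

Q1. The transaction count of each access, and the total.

A1: 7 transactions
A2: 2 transactions

Answer: 7,2; total 9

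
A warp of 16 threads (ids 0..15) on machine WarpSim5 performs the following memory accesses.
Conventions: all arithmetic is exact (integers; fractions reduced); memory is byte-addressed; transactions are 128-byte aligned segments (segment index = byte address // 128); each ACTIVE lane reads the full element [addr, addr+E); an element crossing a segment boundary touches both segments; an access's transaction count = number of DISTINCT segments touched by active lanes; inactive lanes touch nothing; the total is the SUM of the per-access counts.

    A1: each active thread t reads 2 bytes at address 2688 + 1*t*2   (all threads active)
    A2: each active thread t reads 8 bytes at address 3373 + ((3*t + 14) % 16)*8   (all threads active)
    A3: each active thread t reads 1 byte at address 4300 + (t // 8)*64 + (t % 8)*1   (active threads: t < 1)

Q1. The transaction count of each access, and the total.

A1: 1 transaction
A2: 2 transactions
A3: 1 transaction

Answer: 1,2,1; total 4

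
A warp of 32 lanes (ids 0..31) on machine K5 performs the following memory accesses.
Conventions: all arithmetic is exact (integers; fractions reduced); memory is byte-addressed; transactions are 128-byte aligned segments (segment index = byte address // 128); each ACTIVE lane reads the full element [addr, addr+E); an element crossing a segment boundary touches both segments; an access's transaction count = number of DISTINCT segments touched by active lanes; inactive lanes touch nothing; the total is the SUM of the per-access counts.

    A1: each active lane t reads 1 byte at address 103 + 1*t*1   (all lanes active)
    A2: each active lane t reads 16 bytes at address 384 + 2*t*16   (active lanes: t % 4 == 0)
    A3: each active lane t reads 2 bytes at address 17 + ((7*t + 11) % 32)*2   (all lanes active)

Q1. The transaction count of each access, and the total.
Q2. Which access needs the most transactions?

A1: 2 transactions
A2: 8 transactions
A3: 1 transaction

Answer: 2,8,1; total 11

Answer: A2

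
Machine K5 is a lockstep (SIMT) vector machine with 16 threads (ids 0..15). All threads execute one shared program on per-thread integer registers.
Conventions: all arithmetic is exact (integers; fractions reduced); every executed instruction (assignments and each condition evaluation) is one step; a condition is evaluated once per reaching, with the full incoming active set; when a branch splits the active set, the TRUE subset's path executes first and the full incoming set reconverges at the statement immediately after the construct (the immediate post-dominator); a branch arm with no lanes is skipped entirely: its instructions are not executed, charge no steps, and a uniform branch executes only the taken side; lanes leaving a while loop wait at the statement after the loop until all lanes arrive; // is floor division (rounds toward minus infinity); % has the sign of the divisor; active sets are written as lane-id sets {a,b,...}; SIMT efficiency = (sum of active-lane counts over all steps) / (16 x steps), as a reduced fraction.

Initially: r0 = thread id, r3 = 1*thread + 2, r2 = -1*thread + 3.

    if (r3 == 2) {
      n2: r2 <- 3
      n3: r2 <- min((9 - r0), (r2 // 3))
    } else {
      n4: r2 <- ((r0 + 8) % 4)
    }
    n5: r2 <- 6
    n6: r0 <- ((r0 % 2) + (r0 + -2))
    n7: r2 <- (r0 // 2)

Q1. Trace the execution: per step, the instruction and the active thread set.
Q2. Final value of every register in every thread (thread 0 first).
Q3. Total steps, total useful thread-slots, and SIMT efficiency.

step 0: eval (r3 == 2)               {0,1,2,3,4,5,6,7,8,9,10,11,12,13,14,15}
step 1: r2 <- 3                      {0}
step 2: r2 <- min((9 - r0), (r2 // 3)) {0}
step 3: r2 <- ((r0 + 8) % 4)         {1,2,3,4,5,6,7,8,9,10,11,12,13,14,15}
step 4: r2 <- 6                      {0,1,2,3,4,5,6,7,8,9,10,11,12,13,14,15}
step 5: r0 <- ((r0 % 2) + (r0 + -2)) {0,1,2,3,4,5,6,7,8,9,10,11,12,13,14,15}
step 6: r2 <- (r0 // 2)              {0,1,2,3,4,5,6,7,8,9,10,11,12,13,14,15}

Answer: 7 steps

r0: -2,0,0,2,2,4,4,6,6,8,8,10,10,12,12,14
r3: 2,3,4,5,6,7,8,9,10,11,12,13,14,15,16,17
r2: -1,0,0,1,1,2,2,3,3,4,4,5,5,6,6,7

steps = 7; useful = 81; efficiency = 81/112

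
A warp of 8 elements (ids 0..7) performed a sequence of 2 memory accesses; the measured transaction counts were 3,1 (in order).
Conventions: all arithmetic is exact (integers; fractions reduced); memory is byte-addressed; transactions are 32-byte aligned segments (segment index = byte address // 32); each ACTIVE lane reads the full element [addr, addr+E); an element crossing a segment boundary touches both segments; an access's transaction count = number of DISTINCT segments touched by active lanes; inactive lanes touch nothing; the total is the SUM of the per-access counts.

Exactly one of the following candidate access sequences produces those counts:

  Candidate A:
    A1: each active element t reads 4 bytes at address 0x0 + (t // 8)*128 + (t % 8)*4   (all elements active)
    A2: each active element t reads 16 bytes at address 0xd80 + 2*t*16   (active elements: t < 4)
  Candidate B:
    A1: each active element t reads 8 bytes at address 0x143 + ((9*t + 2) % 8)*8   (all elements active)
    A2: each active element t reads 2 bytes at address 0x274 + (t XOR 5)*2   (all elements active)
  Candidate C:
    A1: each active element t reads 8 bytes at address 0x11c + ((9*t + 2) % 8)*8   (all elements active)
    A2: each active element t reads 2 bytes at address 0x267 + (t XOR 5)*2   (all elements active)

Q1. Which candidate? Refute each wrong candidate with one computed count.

A: A1 gives 1 transaction, not 3
B: A2 gives 2 transactions, not 1
C: all counts match (3,1)

Answer: C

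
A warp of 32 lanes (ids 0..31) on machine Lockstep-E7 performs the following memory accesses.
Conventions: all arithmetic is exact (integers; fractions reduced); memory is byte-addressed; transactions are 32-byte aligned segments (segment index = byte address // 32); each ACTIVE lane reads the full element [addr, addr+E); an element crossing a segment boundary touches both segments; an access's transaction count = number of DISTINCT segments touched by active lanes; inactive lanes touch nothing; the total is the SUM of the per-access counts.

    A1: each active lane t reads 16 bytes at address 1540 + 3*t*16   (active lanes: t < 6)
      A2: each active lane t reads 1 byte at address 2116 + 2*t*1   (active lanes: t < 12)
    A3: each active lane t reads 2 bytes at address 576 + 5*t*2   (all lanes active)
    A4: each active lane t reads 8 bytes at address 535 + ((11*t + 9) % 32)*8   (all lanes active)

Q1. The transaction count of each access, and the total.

A1: 9 transactions
A2: 1 transaction
A3: 10 transactions
A4: 9 transactions

Answer: 9,1,10,9; total 29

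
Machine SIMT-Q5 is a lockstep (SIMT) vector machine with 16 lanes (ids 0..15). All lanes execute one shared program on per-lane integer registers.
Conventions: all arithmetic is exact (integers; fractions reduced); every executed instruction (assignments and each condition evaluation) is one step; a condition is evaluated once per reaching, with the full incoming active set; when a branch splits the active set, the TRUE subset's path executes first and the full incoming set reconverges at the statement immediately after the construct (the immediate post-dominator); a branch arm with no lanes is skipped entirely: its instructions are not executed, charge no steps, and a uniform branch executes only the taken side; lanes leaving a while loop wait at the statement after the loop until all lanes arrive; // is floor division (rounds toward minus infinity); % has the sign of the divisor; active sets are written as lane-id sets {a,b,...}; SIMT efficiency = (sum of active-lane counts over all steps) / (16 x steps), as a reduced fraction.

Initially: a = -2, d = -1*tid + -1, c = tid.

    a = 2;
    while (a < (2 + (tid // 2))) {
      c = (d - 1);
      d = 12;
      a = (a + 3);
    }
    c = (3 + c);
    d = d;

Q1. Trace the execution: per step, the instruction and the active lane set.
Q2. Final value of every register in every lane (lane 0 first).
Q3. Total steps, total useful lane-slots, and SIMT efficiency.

step 0: a <- 2                       {0,1,2,3,4,5,6,7,8,9,10,11,12,13,14,15}
step 1: eval (a < (2 + (tid // 2)))  {0,1,2,3,4,5,6,7,8,9,10,11,12,13,14,15}
step 2: c <- (d - 1)                 {2,3,4,5,6,7,8,9,10,11,12,13,14,15}
step 3: d <- 12                      {2,3,4,5,6,7,8,9,10,11,12,13,14,15}
step 4: a <- (a + 3)                 {2,3,4,5,6,7,8,9,10,11,12,13,14,15}
step 5: eval (a < (2 + (tid // 2)))  {2,3,4,5,6,7,8,9,10,11,12,13,14,15}
step 6: c <- (d - 1)                 {8,9,10,11,12,13,14,15}
step 7: d <- 12                      {8,9,10,11,12,13,14,15}
step 8: a <- (a + 3)                 {8,9,10,11,12,13,14,15}
step 9: eval (a < (2 + (tid // 2)))  {8,9,10,11,12,13,14,15}
step 10: c <- (d - 1)                 {14,15}
step 11: d <- 12                      {14,15}
step 12: a <- (a + 3)                 {14,15}
step 13: eval (a < (2 + (tid // 2)))  {14,15}
step 14: c <- (3 + c)                 {0,1,2,3,4,5,6,7,8,9,10,11,12,13,14,15}
step 15: d <- d                       {0,1,2,3,4,5,6,7,8,9,10,11,12,13,14,15}

Answer: 16 steps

a: 2,2,5,5,5,5,5,5,8,8,8,8,8,8,11,11
d: -1,-2,12,12,12,12,12,12,12,12,12,12,12,12,12,12
c: 3,4,-1,-2,-3,-4,-5,-6,14,14,14,14,14,14,14,14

steps = 16; useful = 160; efficiency = 160/256 = 5/8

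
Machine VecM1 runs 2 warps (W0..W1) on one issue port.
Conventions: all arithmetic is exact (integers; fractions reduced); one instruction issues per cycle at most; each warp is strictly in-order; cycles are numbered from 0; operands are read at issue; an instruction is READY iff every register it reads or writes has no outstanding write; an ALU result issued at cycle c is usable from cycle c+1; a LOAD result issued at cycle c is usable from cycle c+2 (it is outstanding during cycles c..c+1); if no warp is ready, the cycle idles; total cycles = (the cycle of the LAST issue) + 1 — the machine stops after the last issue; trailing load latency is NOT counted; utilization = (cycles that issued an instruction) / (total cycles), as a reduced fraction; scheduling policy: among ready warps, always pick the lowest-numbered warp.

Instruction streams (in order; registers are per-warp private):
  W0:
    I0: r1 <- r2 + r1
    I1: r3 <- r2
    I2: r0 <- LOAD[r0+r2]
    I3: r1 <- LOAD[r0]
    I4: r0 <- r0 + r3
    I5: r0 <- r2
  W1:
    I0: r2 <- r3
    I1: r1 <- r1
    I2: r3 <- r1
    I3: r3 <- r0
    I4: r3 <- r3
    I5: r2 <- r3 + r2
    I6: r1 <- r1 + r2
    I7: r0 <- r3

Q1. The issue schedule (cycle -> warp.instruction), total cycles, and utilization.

cycle 0: W0.I0
cycle 1: W0.I1
cycle 2: W0.I2
cycle 3: W1.I0
cycle 4: W0.I3
cycle 5: W0.I4
cycle 6: W0.I5
cycle 7: W1.I1
cycle 8: W1.I2
cycle 9: W1.I3
cycle 10: W1.I4
cycle 11: W1.I5
cycle 12: W1.I6
cycle 13: W1.I7

Answer: 14 cycles, utilization 1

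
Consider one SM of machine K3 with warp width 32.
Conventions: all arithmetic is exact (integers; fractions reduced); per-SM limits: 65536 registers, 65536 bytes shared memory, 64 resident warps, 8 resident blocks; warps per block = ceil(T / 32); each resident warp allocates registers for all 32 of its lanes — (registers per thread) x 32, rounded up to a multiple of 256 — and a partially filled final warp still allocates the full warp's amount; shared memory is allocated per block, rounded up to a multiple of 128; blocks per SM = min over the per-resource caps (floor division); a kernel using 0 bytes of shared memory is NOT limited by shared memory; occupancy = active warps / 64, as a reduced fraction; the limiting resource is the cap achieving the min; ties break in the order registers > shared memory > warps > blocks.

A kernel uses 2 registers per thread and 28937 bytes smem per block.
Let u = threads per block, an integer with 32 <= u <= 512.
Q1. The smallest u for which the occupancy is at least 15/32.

Answer: u = 449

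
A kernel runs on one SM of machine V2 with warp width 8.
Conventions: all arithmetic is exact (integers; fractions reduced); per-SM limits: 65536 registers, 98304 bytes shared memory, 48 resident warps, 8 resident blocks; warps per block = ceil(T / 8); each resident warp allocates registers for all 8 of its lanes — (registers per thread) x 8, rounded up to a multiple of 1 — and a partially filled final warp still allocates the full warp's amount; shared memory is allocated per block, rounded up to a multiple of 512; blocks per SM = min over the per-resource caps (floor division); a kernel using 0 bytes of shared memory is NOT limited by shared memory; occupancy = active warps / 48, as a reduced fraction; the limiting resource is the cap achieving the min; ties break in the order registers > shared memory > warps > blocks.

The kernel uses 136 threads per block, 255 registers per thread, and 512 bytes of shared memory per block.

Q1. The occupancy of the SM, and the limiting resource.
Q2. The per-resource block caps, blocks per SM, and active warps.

Answer: occupancy 17/48, limited by registers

registers: 1 block
shared memory: 192 blocks
warps: 2 blocks
blocks: 8 blocks

Answer: 1 block, 17 active warps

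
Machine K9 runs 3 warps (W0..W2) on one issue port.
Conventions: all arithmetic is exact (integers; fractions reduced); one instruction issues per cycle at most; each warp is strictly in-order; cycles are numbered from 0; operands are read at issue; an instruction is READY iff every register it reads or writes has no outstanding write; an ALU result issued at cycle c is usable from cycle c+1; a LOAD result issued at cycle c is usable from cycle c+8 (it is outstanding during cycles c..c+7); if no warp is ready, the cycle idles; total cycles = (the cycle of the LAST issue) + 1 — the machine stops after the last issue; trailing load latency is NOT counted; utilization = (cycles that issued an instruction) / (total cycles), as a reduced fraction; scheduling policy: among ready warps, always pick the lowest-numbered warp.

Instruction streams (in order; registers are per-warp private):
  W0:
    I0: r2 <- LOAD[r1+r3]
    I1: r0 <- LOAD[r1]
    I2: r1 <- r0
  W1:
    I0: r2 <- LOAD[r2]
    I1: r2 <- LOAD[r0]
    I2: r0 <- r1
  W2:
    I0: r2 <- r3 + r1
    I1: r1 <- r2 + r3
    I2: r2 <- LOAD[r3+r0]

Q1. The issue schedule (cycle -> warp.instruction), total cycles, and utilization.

cycle 0: W0.I0
cycle 1: W0.I1
cycle 2: W1.I0
cycle 3: W2.I0
cycle 4: W2.I1
cycle 5: W2.I2
cycle 6: idle
cycle 7: idle
cycle 8: idle
cycle 9: W0.I2
cycle 10: W1.I1
cycle 11: W1.I2

Answer: 12 cycles, utilization 3/4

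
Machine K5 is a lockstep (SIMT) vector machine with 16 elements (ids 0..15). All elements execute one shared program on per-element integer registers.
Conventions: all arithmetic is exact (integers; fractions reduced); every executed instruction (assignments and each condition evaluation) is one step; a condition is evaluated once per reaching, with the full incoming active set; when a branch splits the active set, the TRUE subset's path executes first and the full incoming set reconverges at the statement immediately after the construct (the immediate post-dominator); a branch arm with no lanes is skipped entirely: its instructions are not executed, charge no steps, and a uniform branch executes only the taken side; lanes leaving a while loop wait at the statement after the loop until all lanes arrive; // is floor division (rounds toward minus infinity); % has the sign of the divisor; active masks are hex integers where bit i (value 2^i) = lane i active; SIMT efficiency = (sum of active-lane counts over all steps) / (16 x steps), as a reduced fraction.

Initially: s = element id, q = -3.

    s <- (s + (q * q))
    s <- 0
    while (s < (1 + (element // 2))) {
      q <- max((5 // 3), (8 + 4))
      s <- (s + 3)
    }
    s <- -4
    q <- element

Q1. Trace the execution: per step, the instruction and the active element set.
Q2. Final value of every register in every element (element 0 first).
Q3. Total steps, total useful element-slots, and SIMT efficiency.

step 0: s <- (s + (q * q))           0xffff
step 1: s <- 0                       0xffff
step 2: eval (s < (1 + (element // 2))) 0xffff
step 3: q <- max((5 // 3), (8 + 4))  0xffff
step 4: s <- (s + 3)                 0xffff
step 5: eval (s < (1 + (element // 2))) 0xffff
step 6: q <- max((5 // 3), (8 + 4))  0xffc0
step 7: s <- (s + 3)                 0xffc0
step 8: eval (s < (1 + (element // 2))) 0xffc0
step 9: q <- max((5 // 3), (8 + 4))  0xf000
step 10: s <- (s + 3)                 0xf000
step 11: eval (s < (1 + (element // 2))) 0xf000
step 12: s <- -4                      0xffff
step 13: q <- element                 0xffff

Answer: 14 steps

s: -4,-4,-4,-4,-4,-4,-4,-4,-4,-4,-4,-4,-4,-4,-4,-4
q: 0,1,2,3,4,5,6,7,8,9,10,11,12,13,14,15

steps = 14; useful = 170; efficiency = 170/224 = 85/112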